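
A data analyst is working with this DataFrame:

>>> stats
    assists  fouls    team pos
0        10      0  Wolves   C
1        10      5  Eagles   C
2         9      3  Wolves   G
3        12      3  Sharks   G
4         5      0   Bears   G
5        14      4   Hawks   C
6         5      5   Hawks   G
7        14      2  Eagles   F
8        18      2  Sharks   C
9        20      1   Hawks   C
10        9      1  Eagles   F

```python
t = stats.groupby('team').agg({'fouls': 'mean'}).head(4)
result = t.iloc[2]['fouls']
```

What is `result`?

group by team, mean of fouls:
           fouls
team            
Bears   0.000000
Eagles  2.666667
Hawks   3.333333
Sharks  2.500000
Wolves  1.500000
take first 4 rows:
           fouls
team            
Bears   0.000000
Eagles  2.666667
Hawks   3.333333
Sharks  2.500000

3.33333333333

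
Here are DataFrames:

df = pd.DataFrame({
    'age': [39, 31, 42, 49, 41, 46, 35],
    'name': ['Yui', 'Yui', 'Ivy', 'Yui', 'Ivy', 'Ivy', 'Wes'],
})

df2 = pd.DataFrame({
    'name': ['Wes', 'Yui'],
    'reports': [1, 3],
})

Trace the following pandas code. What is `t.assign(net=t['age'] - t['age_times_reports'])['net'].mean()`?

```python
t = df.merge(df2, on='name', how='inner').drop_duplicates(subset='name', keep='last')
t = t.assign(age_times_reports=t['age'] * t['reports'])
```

merge on 'name' (how='inner') → 4 rows:
   age name  reports
0   39  Yui        3
1   31  Yui        3
2   49  Yui        3
3   35  Wes        1
drop duplicate name (keep=last):
   age name  reports
2   49  Yui        3
3   35  Wes        1
add column age_times_reports = t['age'] * t['reports']:
   age name  reports  age_times_reports
2   49  Yui        3                147
3   35  Wes        1                 35
add column net = t['age'] - t['age_times_reports']:
   age name  reports  age_times_reports  net
2   49  Yui        3                147  -98
3   35  Wes        1                 35    0

-49.0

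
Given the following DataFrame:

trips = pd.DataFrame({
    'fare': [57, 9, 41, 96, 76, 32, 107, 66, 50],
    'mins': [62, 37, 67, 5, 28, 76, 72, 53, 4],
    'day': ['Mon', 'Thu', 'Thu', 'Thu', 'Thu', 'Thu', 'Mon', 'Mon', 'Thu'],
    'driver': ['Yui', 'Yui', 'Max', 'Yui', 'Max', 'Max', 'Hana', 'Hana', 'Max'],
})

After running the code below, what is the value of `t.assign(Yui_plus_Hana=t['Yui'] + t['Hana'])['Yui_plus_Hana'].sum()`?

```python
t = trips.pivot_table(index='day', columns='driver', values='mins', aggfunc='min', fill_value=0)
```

pivot: rows=day, cols=driver, min(mins):
driver  Hana  Max  Yui
day                   
Mon       53    0   62
Thu        0    4    5
add column Yui_plus_Hana = t['Yui'] + t['Hana']:
driver  Hana  Max  Yui  Yui_plus_Hana
day                                  
Mon       53    0   62            115
Thu        0    4    5              5
sum of column 'Yui_plus_Hana' → 120

120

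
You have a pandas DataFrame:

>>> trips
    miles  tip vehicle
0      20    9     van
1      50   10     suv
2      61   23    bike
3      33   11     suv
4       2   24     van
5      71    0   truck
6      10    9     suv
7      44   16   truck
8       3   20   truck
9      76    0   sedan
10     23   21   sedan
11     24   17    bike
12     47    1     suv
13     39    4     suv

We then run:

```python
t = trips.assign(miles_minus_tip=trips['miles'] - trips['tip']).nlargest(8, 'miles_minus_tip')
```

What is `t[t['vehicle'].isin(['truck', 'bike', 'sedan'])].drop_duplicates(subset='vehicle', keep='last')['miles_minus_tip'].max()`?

76

add column miles_minus_tip = trips['miles'] - trips['tip']:
    miles  tip vehicle  miles_minus_tip
0      20    9     van               11
1      50   10     suv               40
2      61   23    bike               38
3      33   11     suv               22
4       2   24     van              -22
5      71    0   truck               71
6      10    9     suv                1
7      44   16   truck               28
8       3   20   truck              -17
9      76    0   sedan               76
10     23   21   sedan                2
11     24   17    bike                7
12     47    1     suv               46
13     39    4     suv               35
take 8 rows with largest miles_minus_tip:
    miles  tip vehicle  miles_minus_tip
9      76    0   sedan               76
5      71    0   truck               71
12     47    1     suv               46
1      50   10     suv               40
2      61   23    bike               38
13     39    4     suv               35
7      44   16   truck               28
3      33   11     suv               22
filter rows where vehicle in ['truck', 'bike', 'sedan']:
   miles  tip vehicle  miles_minus_tip
9     76    0   sedan               76
5     71    0   truck               71
2     61   23    bike               38
7     44   16   truck               28
drop duplicate vehicle (keep=last):
   miles  tip vehicle  miles_minus_tip
9     76    0   sedan               76
2     61   23    bike               38
7     44   16   truck               28
Finally, max of column 'miles_minus_tip' = 76.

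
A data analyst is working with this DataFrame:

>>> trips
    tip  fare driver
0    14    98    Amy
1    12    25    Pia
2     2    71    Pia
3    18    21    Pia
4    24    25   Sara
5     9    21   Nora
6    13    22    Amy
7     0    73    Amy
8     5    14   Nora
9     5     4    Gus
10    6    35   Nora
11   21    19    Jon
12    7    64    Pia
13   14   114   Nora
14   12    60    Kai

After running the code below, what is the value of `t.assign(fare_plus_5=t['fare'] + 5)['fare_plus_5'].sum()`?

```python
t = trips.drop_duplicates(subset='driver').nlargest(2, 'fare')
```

drop duplicate driver (keep=first):
    tip  fare driver
0    14    98    Amy
1    12    25    Pia
4    24    25   Sara
5     9    21   Nora
9     5     4    Gus
11   21    19    Jon
14   12    60    Kai
take 2 rows with largest fare:
    tip  fare driver
0    14    98    Amy
14   12    60    Kai
add column fare_plus_5 = t['fare'] + 5:
    tip  fare driver  fare_plus_5
0    14    98    Amy          103
14   12    60    Kai           65
Reading off the sum of column 'fare_plus_5', we get 168.

168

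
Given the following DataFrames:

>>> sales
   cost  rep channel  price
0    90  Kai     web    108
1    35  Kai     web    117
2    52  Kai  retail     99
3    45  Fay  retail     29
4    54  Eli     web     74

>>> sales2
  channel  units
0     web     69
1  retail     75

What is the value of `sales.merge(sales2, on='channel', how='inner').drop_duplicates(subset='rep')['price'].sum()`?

merge on 'channel' (how='inner') → 5 rows:
   cost  rep channel  price  units
0    90  Kai     web    108     69
1    35  Kai     web    117     69
2    52  Kai  retail     99     75
3    45  Fay  retail     29     75
4    54  Eli     web     74     69
drop duplicate rep (keep=first):
   cost  rep channel  price  units
0    90  Kai     web    108     69
3    45  Fay  retail     29     75
4    54  Eli     web     74     69
Taking the sum of column 'price' gives 211.

211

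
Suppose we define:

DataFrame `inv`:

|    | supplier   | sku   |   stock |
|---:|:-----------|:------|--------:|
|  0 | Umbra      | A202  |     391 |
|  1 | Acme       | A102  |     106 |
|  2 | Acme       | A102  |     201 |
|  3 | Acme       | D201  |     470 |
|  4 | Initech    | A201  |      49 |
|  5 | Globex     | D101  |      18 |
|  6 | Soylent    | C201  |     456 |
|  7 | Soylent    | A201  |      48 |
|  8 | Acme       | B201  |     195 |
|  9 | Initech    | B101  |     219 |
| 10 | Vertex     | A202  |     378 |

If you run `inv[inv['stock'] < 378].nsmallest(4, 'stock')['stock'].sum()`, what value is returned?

221

filter rows where stock < 378:
  supplier   sku  stock
1     Acme  A102    106
2     Acme  A102    201
4  Initech  A201     49
5   Globex  D101     18
7  Soylent  A201     48
8     Acme  B201    195
9  Initech  B101    219
take 4 rows with smallest stock:
  supplier   sku  stock
5   Globex  D101     18
7  Soylent  A201     48
4  Initech  A201     49
1     Acme  A102    106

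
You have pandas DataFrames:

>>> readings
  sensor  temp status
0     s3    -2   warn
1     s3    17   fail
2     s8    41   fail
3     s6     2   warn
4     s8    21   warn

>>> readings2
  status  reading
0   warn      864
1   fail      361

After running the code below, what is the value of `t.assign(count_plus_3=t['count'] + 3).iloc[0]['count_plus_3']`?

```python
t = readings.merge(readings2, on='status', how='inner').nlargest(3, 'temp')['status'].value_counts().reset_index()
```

5

merge on 'status' (how='inner') → 5 rows:
  sensor  temp status  reading
0     s3    -2   warn      864
1     s3    17   fail      361
2     s8    41   fail      361
3     s6     2   warn      864
4     s8    21   warn      864
take 3 rows with largest temp:
  sensor  temp status  reading
2     s8    41   fail      361
4     s8    21   warn      864
1     s3    17   fail      361
value_counts of status:
status
fail    2
warn    1
Name: count, dtype: int64
reset_index():
  status  count
0   fail      2
1   warn      1
add column count_plus_3 = t['count'] + 3:
  status  count  count_plus_3
0   fail      2             5
1   warn      1             4
Hence 5.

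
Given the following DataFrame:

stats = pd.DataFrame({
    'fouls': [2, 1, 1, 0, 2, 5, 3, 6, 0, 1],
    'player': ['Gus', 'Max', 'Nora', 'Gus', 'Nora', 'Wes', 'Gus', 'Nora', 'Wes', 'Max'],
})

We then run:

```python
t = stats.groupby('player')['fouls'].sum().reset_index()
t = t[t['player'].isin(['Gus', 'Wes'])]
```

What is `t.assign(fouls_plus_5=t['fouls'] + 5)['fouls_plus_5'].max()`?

10

group by player, sum of fouls:
player
Gus     5
Max     2
Nora    9
Wes     5
Name: fouls, dtype: int64
reset_index():
  player  fouls
0    Gus      5
1    Max      2
2   Nora      9
3    Wes      5
filter rows where player in ['Gus', 'Wes']:
  player  fouls
0    Gus      5
3    Wes      5
add column fouls_plus_5 = t['fouls'] + 5:
  player  fouls  fouls_plus_5
0    Gus      5            10
3    Wes      5            10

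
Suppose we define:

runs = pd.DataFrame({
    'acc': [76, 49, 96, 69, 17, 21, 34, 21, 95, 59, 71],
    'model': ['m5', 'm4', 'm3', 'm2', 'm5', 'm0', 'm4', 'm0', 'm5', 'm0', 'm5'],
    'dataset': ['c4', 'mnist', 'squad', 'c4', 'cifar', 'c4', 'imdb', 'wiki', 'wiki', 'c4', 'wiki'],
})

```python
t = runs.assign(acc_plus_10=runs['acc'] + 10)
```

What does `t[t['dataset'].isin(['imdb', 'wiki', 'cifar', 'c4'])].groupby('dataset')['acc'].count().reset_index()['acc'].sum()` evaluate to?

9

add column acc_plus_10 = runs['acc'] + 10:
    acc model dataset  acc_plus_10
0    76    m5      c4           86
1    49    m4   mnist           59
2    96    m3   squad          106
3    69    m2      c4           79
4    17    m5   cifar           27
5    21    m0      c4           31
6    34    m4    imdb           44
7    21    m0    wiki           31
8    95    m5    wiki          105
9    59    m0      c4           69
10   71    m5    wiki           81
filter rows where dataset in ['imdb', 'wiki', 'cifar', 'c4']:
    acc model dataset  acc_plus_10
0    76    m5      c4           86
3    69    m2      c4           79
4    17    m5   cifar           27
5    21    m0      c4           31
6    34    m4    imdb           44
7    21    m0    wiki           31
8    95    m5    wiki          105
9    59    m0      c4           69
10   71    m5    wiki           81
group by dataset, count of acc:
dataset
c4       4
cifar    1
imdb     1
wiki     3
Name: acc, dtype: int64
reset_index():
  dataset  acc
0      c4    4
1   cifar    1
2    imdb    1
3    wiki    3
sum of column 'acc' → 9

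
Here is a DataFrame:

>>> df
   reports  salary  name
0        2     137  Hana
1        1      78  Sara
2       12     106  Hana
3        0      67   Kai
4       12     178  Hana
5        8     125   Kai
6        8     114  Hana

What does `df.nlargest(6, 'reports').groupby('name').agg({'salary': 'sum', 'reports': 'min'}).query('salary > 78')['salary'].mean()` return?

take 6 rows with largest reports:
   reports  salary  name
2       12     106  Hana
4       12     178  Hana
5        8     125   Kai
6        8     114  Hana
0        2     137  Hana
1        1      78  Sara
group by name: sum(salary), min(reports):
      salary  reports
name                 
Hana     535        2
Kai      125        8
Sara      78        1
filter rows where salary > 78:
      salary  reports
name                 
Hana     535        2
Kai      125        8
Hence 330.0.

330.0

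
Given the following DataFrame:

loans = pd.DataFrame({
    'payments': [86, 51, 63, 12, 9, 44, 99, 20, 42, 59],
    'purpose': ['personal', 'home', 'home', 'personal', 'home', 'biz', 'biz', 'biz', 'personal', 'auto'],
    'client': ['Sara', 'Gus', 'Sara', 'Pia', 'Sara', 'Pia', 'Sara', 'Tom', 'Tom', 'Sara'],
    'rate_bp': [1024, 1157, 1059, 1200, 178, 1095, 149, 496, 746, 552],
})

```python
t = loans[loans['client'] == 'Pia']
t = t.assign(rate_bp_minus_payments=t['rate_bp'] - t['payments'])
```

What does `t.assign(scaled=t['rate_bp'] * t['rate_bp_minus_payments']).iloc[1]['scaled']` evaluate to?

filter rows where client == 'Pia':
   payments   purpose client  rate_bp
3        12  personal    Pia     1200
5        44       biz    Pia     1095
add column rate_bp_minus_payments = t['rate_bp'] - t['payments']:
   payments   purpose client  rate_bp  rate_bp_minus_payments
3        12  personal    Pia     1200                    1188
5        44       biz    Pia     1095                    1051
add column scaled = t['rate_bp'] * t['rate_bp_minus_payments']:
   payments   purpose client  rate_bp  rate_bp_minus_payments   scaled
3        12  personal    Pia     1200                    1188  1425600
5        44       biz    Pia     1095                    1051  1150845
Then the value at position 1, column 'scaled': 1150845

1150845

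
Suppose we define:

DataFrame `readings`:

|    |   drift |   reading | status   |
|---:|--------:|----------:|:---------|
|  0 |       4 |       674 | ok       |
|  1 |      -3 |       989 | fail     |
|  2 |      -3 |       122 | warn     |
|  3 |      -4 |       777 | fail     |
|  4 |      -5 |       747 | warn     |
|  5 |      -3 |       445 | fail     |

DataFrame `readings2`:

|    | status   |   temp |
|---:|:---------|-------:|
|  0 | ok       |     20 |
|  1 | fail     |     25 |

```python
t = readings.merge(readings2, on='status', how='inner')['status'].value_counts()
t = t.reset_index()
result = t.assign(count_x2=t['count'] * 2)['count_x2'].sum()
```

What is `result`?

merge on 'status' (how='inner') → 4 rows:
   drift  reading status  temp
0      4      674     ok    20
1     -3      989   fail    25
2     -4      777   fail    25
3     -3      445   fail    25
value_counts of status:
status
fail    3
ok      1
Name: count, dtype: int64
reset_index():
  status  count
0   fail      3
1     ok      1
add column count_x2 = t['count'] * 2:
  status  count  count_x2
0   fail      3         6
1     ok      1         2
Taking the sum of column 'count_x2' gives 8.

8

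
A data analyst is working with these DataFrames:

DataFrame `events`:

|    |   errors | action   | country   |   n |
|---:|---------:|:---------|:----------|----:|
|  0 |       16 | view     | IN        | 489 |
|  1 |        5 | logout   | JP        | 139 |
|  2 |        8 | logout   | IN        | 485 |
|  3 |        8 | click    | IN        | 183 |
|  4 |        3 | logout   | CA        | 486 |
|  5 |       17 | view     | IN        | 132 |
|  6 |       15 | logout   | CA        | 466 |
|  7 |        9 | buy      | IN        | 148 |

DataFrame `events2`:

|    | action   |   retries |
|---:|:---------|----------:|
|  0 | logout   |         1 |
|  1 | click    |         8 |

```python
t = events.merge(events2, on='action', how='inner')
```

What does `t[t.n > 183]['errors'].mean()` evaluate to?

8.66666666667

merge on 'action' (how='inner') → 5 rows:
   errors  action country    n  retries
0       5  logout      JP  139        1
1       8  logout      IN  485        1
2       8   click      IN  183        8
3       3  logout      CA  486        1
4      15  logout      CA  466        1
filter rows where n > 183:
   errors  action country    n  retries
1       8  logout      IN  485        1
3       3  logout      CA  486        1
4      15  logout      CA  466        1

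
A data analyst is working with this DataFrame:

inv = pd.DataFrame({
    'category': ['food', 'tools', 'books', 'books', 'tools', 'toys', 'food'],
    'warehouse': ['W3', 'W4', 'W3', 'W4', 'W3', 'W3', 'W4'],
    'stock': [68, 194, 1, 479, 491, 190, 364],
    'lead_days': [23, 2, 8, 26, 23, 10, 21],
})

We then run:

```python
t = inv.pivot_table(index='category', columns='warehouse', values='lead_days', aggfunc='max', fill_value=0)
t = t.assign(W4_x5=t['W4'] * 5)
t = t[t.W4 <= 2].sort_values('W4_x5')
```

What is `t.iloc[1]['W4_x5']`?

10

pivot: rows=category, cols=warehouse, max(lead_days):
warehouse  W3  W4
category         
books       8  26
food       23  21
tools      23   2
toys       10   0
add column W4_x5 = t['W4'] * 5:
warehouse  W3  W4  W4_x5
category                
books       8  26    130
food       23  21    105
tools      23   2     10
toys       10   0      0
filter rows where W4 <= 2:
warehouse  W3  W4  W4_x5
category                
tools      23   2     10
toys       10   0      0
sort by W4_x5:
warehouse  W3  W4  W4_x5
category                
toys       10   0      0
tools      23   2     10
Taking the value at position 1, column 'W4_x5' gives 10.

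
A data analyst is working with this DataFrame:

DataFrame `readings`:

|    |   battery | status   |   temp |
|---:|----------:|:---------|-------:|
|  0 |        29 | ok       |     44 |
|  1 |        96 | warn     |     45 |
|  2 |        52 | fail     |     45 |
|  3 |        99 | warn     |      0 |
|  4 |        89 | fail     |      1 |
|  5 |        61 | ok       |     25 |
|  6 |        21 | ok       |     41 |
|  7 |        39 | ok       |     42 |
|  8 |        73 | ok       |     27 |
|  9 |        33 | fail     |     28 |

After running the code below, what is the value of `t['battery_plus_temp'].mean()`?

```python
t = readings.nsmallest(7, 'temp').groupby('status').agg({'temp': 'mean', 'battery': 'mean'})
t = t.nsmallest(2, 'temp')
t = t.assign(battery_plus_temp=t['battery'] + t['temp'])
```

take 7 rows with smallest temp:
   battery status  temp
3       99   warn     0
4       89   fail     1
5       61     ok    25
8       73     ok    27
9       33   fail    28
6       21     ok    41
7       39     ok    42
group by status: mean(temp), mean(battery):
         temp  battery
status                
fail    14.50     61.0
ok      33.75     48.5
warn     0.00     99.0
take 2 rows with smallest temp:
        temp  battery
status               
warn     0.0     99.0
fail    14.5     61.0
add column battery_plus_temp = t['battery'] + t['temp']:
        temp  battery  battery_plus_temp
status                                  
warn     0.0     99.0               99.0
fail    14.5     61.0               75.5
Finally, mean of column 'battery_plus_temp' = 87.25.

87.25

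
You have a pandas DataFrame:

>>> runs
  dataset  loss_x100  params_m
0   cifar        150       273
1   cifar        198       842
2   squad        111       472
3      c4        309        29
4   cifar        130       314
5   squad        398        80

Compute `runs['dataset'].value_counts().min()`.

value_counts of dataset:
dataset
cifar    3
squad    2
c4       1
Name: count, dtype: int64
Hence 1.

1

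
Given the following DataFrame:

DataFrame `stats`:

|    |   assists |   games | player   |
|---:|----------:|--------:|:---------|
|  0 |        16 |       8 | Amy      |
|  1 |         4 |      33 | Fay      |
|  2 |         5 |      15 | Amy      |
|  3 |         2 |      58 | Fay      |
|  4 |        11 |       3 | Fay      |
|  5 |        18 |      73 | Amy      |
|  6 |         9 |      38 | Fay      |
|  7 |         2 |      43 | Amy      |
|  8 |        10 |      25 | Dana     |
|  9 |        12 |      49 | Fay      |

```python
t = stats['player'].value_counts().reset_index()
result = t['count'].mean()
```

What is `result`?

3.33333333333

value_counts of player:
player
Fay     5
Amy     4
Dana    1
Name: count, dtype: int64
reset_index():
  player  count
0    Fay      5
1    Amy      4
2   Dana      1
Then the mean of column 'count': 3.33333333333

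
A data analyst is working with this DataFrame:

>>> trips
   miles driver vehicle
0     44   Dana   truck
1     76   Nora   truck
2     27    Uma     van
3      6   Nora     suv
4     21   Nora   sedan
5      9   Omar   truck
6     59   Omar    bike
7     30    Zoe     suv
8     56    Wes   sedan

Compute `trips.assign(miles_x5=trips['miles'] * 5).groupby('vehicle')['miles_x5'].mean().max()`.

295.0

add column miles_x5 = trips['miles'] * 5:
   miles driver vehicle  miles_x5
0     44   Dana   truck       220
1     76   Nora   truck       380
2     27    Uma     van       135
3      6   Nora     suv        30
4     21   Nora   sedan       105
5      9   Omar   truck        45
6     59   Omar    bike       295
7     30    Zoe     suv       150
8     56    Wes   sedan       280
group by vehicle, mean of miles_x5:
vehicle
bike     295.0
sedan    192.5
suv       90.0
truck    215.0
van      135.0
Name: miles_x5, dtype: float64
max of the resulting series → 295.0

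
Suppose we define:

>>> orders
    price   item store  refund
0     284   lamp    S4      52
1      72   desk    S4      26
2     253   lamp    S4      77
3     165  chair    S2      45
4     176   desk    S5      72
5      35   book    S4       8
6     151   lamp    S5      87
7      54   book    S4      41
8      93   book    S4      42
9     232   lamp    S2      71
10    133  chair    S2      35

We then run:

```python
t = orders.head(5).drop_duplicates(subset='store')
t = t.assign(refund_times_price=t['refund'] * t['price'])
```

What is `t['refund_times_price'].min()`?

take first 5 rows:
   price   item store  refund
0    284   lamp    S4      52
1     72   desk    S4      26
2    253   lamp    S4      77
3    165  chair    S2      45
4    176   desk    S5      72
drop duplicate store (keep=first):
   price   item store  refund
0    284   lamp    S4      52
3    165  chair    S2      45
4    176   desk    S5      72
add column refund_times_price = t['refund'] * t['price']:
   price   item store  refund  refund_times_price
0    284   lamp    S4      52               14768
3    165  chair    S2      45                7425
4    176   desk    S5      72               12672
Then the min of column 'refund_times_price': 7425

7425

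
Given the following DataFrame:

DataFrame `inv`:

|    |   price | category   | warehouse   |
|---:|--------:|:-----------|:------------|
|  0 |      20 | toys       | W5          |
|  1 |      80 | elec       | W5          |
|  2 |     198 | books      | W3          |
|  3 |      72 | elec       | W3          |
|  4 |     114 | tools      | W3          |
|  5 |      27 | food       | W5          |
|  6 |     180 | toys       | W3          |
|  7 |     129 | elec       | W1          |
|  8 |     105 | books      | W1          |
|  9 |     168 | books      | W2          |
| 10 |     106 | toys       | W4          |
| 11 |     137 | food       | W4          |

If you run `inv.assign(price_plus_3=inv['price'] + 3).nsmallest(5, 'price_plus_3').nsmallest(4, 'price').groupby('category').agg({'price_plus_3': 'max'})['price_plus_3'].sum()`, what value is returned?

136

add column price_plus_3 = inv['price'] + 3:
    price category warehouse  price_plus_3
0      20     toys        W5            23
1      80     elec        W5            83
2     198    books        W3           201
3      72     elec        W3            75
4     114    tools        W3           117
5      27     food        W5            30
6     180     toys        W3           183
7     129     elec        W1           132
8     105    books        W1           108
9     168    books        W2           171
10    106     toys        W4           109
11    137     food        W4           140
take 5 rows with smallest price_plus_3:
   price category warehouse  price_plus_3
0     20     toys        W5            23
5     27     food        W5            30
3     72     elec        W3            75
1     80     elec        W5            83
8    105    books        W1           108
take 4 rows with smallest price:
   price category warehouse  price_plus_3
0     20     toys        W5            23
5     27     food        W5            30
3     72     elec        W3            75
1     80     elec        W5            83
group by category, max of price_plus_3:
          price_plus_3
category              
elec                83
food                30
toys                23
Hence 136.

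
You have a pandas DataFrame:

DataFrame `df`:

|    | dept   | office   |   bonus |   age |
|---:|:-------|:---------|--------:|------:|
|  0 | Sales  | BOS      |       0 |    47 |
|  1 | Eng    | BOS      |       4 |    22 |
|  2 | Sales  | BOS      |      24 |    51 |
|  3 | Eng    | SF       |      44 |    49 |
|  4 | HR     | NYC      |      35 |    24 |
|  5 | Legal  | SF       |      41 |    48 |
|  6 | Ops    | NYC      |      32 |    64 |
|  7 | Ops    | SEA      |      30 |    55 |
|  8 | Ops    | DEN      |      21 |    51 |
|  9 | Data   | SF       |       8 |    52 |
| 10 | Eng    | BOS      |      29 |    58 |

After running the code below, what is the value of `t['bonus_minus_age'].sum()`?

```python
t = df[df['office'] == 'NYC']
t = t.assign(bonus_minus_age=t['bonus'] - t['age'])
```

-21

filter rows where office == 'NYC':
  dept office  bonus  age
4   HR    NYC     35   24
6  Ops    NYC     32   64
add column bonus_minus_age = t['bonus'] - t['age']:
  dept office  bonus  age  bonus_minus_age
4   HR    NYC     35   24               11
6  Ops    NYC     32   64              -32
Reading off the sum of column 'bonus_minus_age', we get -21.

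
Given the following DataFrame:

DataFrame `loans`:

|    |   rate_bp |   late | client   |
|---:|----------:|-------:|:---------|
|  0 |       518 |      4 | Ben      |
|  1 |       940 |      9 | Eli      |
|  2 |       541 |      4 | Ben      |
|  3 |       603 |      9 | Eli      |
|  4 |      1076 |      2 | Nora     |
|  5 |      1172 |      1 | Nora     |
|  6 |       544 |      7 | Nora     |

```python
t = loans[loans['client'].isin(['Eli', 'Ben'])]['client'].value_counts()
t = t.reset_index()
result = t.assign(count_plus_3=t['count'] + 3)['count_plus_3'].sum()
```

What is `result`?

10

filter rows where client in ['Eli', 'Ben']:
   rate_bp  late client
0      518     4    Ben
1      940     9    Eli
2      541     4    Ben
3      603     9    Eli
value_counts of client:
client
Ben    2
Eli    2
Name: count, dtype: int64
reset_index():
  client  count
0    Ben      2
1    Eli      2
add column count_plus_3 = t['count'] + 3:
  client  count  count_plus_3
0    Ben      2             5
1    Eli      2             5
Hence 10.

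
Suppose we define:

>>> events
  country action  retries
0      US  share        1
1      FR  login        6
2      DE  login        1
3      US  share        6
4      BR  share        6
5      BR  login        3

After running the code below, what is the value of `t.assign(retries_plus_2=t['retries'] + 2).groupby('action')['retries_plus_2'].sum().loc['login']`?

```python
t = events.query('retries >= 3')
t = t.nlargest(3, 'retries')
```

8

filter rows where retries >= 3:
  country action  retries
1      FR  login        6
3      US  share        6
4      BR  share        6
5      BR  login        3
take 3 rows with largest retries:
  country action  retries
1      FR  login        6
3      US  share        6
4      BR  share        6
add column retries_plus_2 = t['retries'] + 2:
  country action  retries  retries_plus_2
1      FR  login        6               8
3      US  share        6               8
4      BR  share        6               8
group by action, sum of retries_plus_2:
action
login     8
share    16
Name: retries_plus_2, dtype: int64
value at index 'login' → 8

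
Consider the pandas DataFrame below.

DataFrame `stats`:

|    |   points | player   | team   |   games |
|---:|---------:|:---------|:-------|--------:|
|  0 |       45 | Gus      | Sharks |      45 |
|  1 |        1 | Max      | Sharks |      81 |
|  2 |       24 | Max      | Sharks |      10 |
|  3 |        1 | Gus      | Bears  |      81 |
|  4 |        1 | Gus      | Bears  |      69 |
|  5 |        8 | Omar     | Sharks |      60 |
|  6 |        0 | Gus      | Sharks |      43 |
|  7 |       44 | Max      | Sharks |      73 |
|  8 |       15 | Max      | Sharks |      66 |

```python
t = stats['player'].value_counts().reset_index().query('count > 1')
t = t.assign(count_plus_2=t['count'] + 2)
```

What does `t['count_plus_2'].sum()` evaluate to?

12

value_counts of player:
player
Gus     4
Max     4
Omar    1
Name: count, dtype: int64
reset_index():
  player  count
0    Gus      4
1    Max      4
2   Omar      1
filter rows where count > 1:
  player  count
0    Gus      4
1    Max      4
add column count_plus_2 = t['count'] + 2:
  player  count  count_plus_2
0    Gus      4             6
1    Max      4             6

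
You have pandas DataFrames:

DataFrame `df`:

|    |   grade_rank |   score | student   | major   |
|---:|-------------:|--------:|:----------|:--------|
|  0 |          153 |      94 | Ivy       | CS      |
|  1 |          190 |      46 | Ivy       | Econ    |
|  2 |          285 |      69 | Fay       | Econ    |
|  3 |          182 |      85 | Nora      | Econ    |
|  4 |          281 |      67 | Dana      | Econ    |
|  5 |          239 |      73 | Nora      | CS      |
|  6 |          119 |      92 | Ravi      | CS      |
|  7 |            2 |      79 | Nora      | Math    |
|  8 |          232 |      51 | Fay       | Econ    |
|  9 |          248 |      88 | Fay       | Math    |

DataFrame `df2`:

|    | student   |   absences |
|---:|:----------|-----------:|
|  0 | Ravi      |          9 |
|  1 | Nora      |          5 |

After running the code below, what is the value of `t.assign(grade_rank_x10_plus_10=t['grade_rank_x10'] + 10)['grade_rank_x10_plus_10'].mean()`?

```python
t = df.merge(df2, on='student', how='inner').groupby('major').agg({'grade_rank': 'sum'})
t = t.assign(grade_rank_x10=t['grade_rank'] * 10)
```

1816.66666667

merge on 'student' (how='inner') → 4 rows:
   grade_rank  score student major  absences
0         182     85    Nora  Econ         5
1         239     73    Nora    CS         5
2         119     92    Ravi    CS         9
3           2     79    Nora  Math         5
group by major, sum of grade_rank:
       grade_rank
major            
CS            358
Econ          182
Math            2
add column grade_rank_x10 = t['grade_rank'] * 10:
       grade_rank  grade_rank_x10
major                            
CS            358            3580
Econ          182            1820
Math            2              20
add column grade_rank_x10_plus_10 = t['grade_rank_x10'] + 10:
       grade_rank  grade_rank_x10  grade_rank_x10_plus_10
major                                                    
CS            358            3580                    3590
Econ          182            1820                    1830
Math            2              20                      30
The mean of column 'grade_rank_x10_plus_10' is 1816.66666667.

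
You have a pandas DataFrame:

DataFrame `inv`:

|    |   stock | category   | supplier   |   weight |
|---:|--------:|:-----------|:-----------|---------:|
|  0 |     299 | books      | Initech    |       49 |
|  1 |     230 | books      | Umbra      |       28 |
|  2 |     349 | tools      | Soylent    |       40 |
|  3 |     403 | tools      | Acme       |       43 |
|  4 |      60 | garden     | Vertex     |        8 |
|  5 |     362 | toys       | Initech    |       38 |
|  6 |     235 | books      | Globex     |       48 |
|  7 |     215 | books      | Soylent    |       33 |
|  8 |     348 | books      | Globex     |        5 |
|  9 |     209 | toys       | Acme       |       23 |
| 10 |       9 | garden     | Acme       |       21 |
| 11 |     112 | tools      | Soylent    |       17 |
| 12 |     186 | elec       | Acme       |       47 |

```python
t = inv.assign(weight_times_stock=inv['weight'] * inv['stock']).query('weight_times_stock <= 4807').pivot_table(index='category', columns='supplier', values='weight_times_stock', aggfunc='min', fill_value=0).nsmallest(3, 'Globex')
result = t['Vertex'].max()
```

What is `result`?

480

add column weight_times_stock = inv['weight'] * inv['stock']:
    stock category supplier  weight  weight_times_stock
0     299    books  Initech      49               14651
1     230    books    Umbra      28                6440
2     349    tools  Soylent      40               13960
3     403    tools     Acme      43               17329
4      60   garden   Vertex       8                 480
5     362     toys  Initech      38               13756
6     235    books   Globex      48               11280
7     215    books  Soylent      33                7095
8     348    books   Globex       5                1740
9     209     toys     Acme      23                4807
10      9   garden     Acme      21                 189
11    112    tools  Soylent      17                1904
12    186     elec     Acme      47                8742
filter rows where weight_times_stock <= 4807:
    stock category supplier  weight  weight_times_stock
4      60   garden   Vertex       8                 480
8     348    books   Globex       5                1740
9     209     toys     Acme      23                4807
10      9   garden     Acme      21                 189
11    112    tools  Soylent      17                1904
pivot: rows=category, cols=supplier, min(weight_times_stock):
supplier  Acme  Globex  Soylent  Vertex
category                               
books        0    1740        0       0
garden     189       0        0     480
tools        0       0     1904       0
toys      4807       0        0       0
take 3 rows with smallest Globex:
supplier  Acme  Globex  Soylent  Vertex
category                               
garden     189       0        0     480
tools        0       0     1904       0
toys      4807       0        0       0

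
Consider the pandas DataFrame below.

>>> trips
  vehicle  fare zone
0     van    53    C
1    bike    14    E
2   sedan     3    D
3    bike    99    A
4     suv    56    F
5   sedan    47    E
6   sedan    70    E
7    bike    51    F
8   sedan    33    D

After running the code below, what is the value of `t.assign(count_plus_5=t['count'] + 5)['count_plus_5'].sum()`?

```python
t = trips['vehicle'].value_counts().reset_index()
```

value_counts of vehicle:
vehicle
sedan    4
bike     3
van      1
suv      1
Name: count, dtype: int64
reset_index():
  vehicle  count
0   sedan      4
1    bike      3
2     van      1
3     suv      1
add column count_plus_5 = t['count'] + 5:
  vehicle  count  count_plus_5
0   sedan      4             9
1    bike      3             8
2     van      1             6
3     suv      1             6
Finally, sum of column 'count_plus_5' = 29.

29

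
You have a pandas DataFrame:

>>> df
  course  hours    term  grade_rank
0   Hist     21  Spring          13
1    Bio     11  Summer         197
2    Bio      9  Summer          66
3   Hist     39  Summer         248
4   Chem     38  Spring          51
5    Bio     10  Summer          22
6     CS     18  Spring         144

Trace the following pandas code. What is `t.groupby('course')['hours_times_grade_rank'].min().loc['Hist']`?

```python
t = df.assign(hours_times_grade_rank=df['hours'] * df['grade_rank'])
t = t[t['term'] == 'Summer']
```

9672

add column hours_times_grade_rank = df['hours'] * df['grade_rank']:
  course  hours    term  grade_rank  hours_times_grade_rank
0   Hist     21  Spring          13                     273
1    Bio     11  Summer         197                    2167
2    Bio      9  Summer          66                     594
3   Hist     39  Summer         248                    9672
4   Chem     38  Spring          51                    1938
5    Bio     10  Summer          22                     220
6     CS     18  Spring         144                    2592
filter rows where term == 'Summer':
  course  hours    term  grade_rank  hours_times_grade_rank
1    Bio     11  Summer         197                    2167
2    Bio      9  Summer          66                     594
3   Hist     39  Summer         248                    9672
5    Bio     10  Summer          22                     220
group by course, min of hours_times_grade_rank:
course
Bio      220
Hist    9672
Name: hours_times_grade_rank, dtype: int64
Finally, value at index 'Hist' = 9672.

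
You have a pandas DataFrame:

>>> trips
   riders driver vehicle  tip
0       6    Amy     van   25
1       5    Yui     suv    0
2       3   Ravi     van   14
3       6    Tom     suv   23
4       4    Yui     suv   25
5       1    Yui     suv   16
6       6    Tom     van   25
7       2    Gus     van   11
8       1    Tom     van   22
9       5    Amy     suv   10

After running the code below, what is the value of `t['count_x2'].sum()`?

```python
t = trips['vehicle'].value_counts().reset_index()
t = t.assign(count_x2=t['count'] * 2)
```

20

value_counts of vehicle:
vehicle
van    5
suv    5
Name: count, dtype: int64
reset_index():
  vehicle  count
0     van      5
1     suv      5
add column count_x2 = t['count'] * 2:
  vehicle  count  count_x2
0     van      5        10
1     suv      5        10
Then the sum of column 'count_x2': 20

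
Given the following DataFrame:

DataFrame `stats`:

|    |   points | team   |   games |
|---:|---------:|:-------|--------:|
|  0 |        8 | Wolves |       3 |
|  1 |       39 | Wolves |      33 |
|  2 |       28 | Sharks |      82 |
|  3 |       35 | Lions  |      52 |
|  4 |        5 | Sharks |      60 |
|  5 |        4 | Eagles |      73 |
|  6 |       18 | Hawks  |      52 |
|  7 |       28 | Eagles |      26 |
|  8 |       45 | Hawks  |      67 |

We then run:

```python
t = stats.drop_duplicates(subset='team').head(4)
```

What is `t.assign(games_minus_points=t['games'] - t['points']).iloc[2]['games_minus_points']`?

drop duplicate team (keep=first):
   points    team  games
0       8  Wolves      3
2      28  Sharks     82
3      35   Lions     52
5       4  Eagles     73
6      18   Hawks     52
take first 4 rows:
   points    team  games
0       8  Wolves      3
2      28  Sharks     82
3      35   Lions     52
5       4  Eagles     73
add column games_minus_points = t['games'] - t['points']:
   points    team  games  games_minus_points
0       8  Wolves      3                  -5
2      28  Sharks     82                  54
3      35   Lions     52                  17
5       4  Eagles     73                  69

17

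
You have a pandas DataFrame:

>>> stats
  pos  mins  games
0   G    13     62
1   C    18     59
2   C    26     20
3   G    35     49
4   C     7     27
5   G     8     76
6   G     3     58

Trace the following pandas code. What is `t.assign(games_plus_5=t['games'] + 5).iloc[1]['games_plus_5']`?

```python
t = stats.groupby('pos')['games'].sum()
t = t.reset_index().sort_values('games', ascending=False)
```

111

group by pos, sum of games:
pos
C    106
G    245
Name: games, dtype: int64
reset_index():
  pos  games
0   C    106
1   G    245
sort by games descending:
  pos  games
1   G    245
0   C    106
add column games_plus_5 = t['games'] + 5:
  pos  games  games_plus_5
1   G    245           250
0   C    106           111
So iloc[1]['games_plus_5'] = 111.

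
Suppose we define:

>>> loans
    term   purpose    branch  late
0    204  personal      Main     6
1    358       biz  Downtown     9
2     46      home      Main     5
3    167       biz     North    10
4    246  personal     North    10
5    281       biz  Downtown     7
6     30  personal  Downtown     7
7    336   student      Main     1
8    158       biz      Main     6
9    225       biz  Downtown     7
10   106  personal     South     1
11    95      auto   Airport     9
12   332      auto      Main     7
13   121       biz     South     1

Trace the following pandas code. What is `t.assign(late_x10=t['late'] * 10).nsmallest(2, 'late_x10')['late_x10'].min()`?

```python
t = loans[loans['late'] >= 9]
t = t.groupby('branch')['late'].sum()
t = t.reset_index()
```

90

filter rows where late >= 9:
    term   purpose    branch  late
1    358       biz  Downtown     9
3    167       biz     North    10
4    246  personal     North    10
11    95      auto   Airport     9
group by branch, sum of late:
branch
Airport      9
Downtown     9
North       20
Name: late, dtype: int64
reset_index():
     branch  late
0   Airport     9
1  Downtown     9
2     North    20
add column late_x10 = t['late'] * 10:
     branch  late  late_x10
0   Airport     9        90
1  Downtown     9        90
2     North    20       200
take 2 rows with smallest late_x10:
     branch  late  late_x10
0   Airport     9        90
1  Downtown     9        90
Then the min of column 'late_x10': 90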